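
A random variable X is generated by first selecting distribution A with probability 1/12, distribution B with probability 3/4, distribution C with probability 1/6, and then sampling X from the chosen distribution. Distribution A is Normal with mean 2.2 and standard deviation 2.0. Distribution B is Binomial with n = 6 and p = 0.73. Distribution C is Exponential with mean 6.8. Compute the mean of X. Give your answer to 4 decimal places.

4.6017

Component means — A: 2.2; B: 4.38; C: 6.8.
E[X] = 0.0833333·2.2 + 0.75·4.38 + 0.166667·6.8 = 4.60167.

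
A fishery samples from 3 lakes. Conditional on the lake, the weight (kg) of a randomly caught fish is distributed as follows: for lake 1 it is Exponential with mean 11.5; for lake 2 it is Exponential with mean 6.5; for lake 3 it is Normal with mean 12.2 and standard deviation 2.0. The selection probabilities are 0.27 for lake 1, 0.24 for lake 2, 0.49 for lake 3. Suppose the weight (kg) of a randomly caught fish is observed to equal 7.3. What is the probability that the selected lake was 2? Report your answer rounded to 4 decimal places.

0.4097

Likelihoods f(7.3 | ·): 1: 0.0460914; 2: 0.0500427; 3: 0.00991868.
Posterior ∝ prior × likelihood. Numerator for 2: 0.24·0.0500427 = 0.0120102.
Normalizing constant: 0.27·0.0460914 + 0.24·0.0500427 + 0.49·0.00991868 = 0.0293151.
P(2 | observation) = 0.0120102 / 0.0293151 = 0.409695.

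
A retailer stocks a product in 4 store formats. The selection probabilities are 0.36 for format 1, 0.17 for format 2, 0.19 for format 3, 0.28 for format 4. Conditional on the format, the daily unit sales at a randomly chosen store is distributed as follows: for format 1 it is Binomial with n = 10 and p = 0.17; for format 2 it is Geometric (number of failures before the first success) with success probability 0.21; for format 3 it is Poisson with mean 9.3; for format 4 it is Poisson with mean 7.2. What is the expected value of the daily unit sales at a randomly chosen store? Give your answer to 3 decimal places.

5.035

Component means — 1: 1.7; 2: 3.7619; 3: 9.3; 4: 7.2.
E[X] = 0.36·1.7 + 0.17·3.7619 + 0.19·9.3 + 0.28·7.2 = 5.03452.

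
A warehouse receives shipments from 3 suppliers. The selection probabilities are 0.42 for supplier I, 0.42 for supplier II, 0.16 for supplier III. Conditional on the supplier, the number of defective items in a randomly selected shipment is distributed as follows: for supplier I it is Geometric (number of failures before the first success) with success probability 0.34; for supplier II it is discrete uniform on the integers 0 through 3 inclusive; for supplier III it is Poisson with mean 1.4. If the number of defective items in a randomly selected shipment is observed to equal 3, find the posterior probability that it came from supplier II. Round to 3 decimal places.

Likelihoods P(X=3 | ·): I: 0.0977486; II: 0.25; III: 0.112777.
Posterior ∝ prior × likelihood. Numerator for II: 0.42·0.25 = 0.105.
Normalizing constant: 0.42·0.0977486 + 0.42·0.25 + 0.16·0.112777 = 0.164099.
P(II | observation) = 0.105 / 0.164099 = 0.639859.

0.640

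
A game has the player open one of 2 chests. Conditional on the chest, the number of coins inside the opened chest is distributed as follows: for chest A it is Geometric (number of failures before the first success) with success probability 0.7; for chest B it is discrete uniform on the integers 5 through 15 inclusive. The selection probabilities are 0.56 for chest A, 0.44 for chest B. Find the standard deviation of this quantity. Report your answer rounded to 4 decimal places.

5.2265

Per component, A: μ=0.428571, E[X²]=0.795918; B: μ=10, E[X²]=110.
E[X] = 0.56·0.428571 + 0.44·10 = 4.64.
E[X²] = 0.56·0.795918 + 0.44·110 = 48.8457.
Var(X) = E[X²] − (E[X])² = 48.8457 − 21.5296 = 27.3161.
SD(X) = √27.3161 = 5.22648.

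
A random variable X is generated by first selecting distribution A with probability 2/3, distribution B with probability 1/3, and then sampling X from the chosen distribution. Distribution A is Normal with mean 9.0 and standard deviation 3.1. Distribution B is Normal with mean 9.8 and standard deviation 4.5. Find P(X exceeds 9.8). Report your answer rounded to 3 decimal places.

0.432

Conditional on each component, P(X > 9.8): A: 0.398179; B: 0.5.
By total probability, P(X > 9.8) = 0.666667·0.398179 + 0.333333·0.5 = 0.432119.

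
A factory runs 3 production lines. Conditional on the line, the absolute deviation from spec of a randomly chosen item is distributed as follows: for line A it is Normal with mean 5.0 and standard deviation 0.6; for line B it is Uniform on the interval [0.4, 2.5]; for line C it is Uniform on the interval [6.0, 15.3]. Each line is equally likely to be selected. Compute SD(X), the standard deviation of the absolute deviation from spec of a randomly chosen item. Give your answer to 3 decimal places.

Per component, A: μ=5, E[X²]=25.36; B: μ=1.45, E[X²]=2.47; C: μ=10.65, E[X²]=120.63.
E[X] = 0.333333·5 + 0.333333·1.45 + 0.333333·10.65 = 5.7.
E[X²] = 0.333333·25.36 + 0.333333·2.47 + 0.333333·120.63 = 49.4867.
Var(X) = E[X²] − (E[X])² = 49.4867 − 32.49 = 16.9967.
SD(X) = √16.9967 = 4.1227.

4.123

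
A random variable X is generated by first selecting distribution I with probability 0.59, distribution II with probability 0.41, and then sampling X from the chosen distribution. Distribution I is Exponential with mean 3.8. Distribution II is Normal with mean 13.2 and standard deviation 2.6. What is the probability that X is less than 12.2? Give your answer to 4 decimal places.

Conditional on each component, P(X < 12.2): I: 0.959665; II: 0.350261.
By total probability, P(X < 12.2) = 0.59·0.959665 + 0.41·0.350261 = 0.709809.

0.7098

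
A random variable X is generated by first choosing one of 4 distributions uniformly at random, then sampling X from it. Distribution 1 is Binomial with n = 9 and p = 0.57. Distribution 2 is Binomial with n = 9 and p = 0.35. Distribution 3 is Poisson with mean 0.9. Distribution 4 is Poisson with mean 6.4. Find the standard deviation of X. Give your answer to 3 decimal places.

Per component, 1: μ=5.13, E[X²]=28.5228; 2: μ=3.15, E[X²]=11.97; 3: μ=0.9, E[X²]=1.71; 4: μ=6.4, E[X²]=47.36.
E[X] = 0.25·5.13 + 0.25·3.15 + 0.25·0.9 + 0.25·6.4 = 3.895.
E[X²] = 0.25·28.5228 + 0.25·11.97 + 0.25·1.71 + 0.25·47.36 = 22.3907.
Var(X) = E[X²] − (E[X])² = 22.3907 − 15.171 = 7.21968.
SD(X) = √7.21968 = 2.68695.

2.687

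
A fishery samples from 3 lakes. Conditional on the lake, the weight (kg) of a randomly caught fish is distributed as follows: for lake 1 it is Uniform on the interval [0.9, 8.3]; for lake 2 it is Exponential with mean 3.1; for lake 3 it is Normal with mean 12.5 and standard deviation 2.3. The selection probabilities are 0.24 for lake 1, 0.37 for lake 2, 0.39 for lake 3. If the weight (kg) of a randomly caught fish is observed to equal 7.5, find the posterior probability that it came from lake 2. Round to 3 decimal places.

Likelihoods f(7.5 | ·): 1: 0.135135; 2: 0.0287029; 3: 0.0163293.
Posterior ∝ prior × likelihood. Numerator for 2: 0.37·0.0287029 = 0.0106201.
Normalizing constant: 0.24·0.135135 + 0.37·0.0287029 + 0.39·0.0163293 = 0.0494209.
P(2 | observation) = 0.0106201 / 0.0494209 = 0.21489.

0.215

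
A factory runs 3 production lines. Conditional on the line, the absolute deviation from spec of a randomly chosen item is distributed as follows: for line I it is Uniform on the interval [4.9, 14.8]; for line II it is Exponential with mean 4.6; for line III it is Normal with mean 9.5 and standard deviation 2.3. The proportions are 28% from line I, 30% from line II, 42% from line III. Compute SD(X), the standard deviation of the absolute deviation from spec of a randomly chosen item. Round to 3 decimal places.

4.026

Per component, I: μ=9.85, E[X²]=105.19; II: μ=4.6, E[X²]=42.32; III: μ=9.5, E[X²]=95.54.
E[X] = 0.28·9.85 + 0.3·4.6 + 0.42·9.5 = 8.128.
E[X²] = 0.28·105.19 + 0.3·42.32 + 0.42·95.54 = 82.276.
Var(X) = E[X²] − (E[X])² = 82.276 − 66.0644 = 16.2116.
SD(X) = √16.2116 = 4.02637.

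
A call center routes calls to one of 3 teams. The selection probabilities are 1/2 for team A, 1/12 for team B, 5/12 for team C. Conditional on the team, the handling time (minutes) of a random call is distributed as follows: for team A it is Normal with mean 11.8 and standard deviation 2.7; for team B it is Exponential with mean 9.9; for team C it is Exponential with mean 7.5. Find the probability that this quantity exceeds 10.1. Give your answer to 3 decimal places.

0.506

Conditional on each team, P(X > 10.1): A: 0.735532; B: 0.360522; C: 0.260106.
By total probability, P(X > 10.1) = 0.5·0.735532 + 0.0833333·0.360522 + 0.416667·0.260106 = 0.506187.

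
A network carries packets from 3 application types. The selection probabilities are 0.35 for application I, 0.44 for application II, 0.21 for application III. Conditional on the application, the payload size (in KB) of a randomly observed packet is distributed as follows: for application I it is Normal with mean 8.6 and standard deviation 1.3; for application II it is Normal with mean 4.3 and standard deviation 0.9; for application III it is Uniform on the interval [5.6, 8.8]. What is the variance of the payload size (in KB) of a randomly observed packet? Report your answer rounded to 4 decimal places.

4.8957

Per component, I: μ=8.6, E[X²]=75.65; II: μ=4.3, E[X²]=19.3; III: μ=7.2, E[X²]=52.6933.
E[X] = 0.35·8.6 + 0.44·4.3 + 0.21·7.2 = 6.414.
E[X²] = 0.35·75.65 + 0.44·19.3 + 0.21·52.6933 = 46.0351.
Var(X) = E[X²] − (E[X])² = 46.0351 − 41.1394 = 4.8957.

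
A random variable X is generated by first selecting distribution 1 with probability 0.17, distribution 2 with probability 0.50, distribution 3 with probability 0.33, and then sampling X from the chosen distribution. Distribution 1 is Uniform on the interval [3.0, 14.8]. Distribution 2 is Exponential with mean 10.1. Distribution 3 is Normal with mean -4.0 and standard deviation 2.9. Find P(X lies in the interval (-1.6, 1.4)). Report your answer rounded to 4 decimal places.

Conditional on each component, P(-1.6 < X < 1.4): 1: 0; 2: 0.129436; 3: 0.172656.
By total probability, P(-1.6 < X < 1.4) = 0.17·0 + 0.5·0.129436 + 0.33·0.172656 = 0.121694.

0.1217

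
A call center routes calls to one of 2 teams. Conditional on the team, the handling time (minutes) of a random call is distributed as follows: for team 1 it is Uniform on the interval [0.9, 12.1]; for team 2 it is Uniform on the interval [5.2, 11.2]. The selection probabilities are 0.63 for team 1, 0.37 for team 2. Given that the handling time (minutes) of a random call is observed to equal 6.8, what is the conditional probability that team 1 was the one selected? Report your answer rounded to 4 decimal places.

0.4770

Likelihoods f(6.8 | ·): 1: 0.0892857; 2: 0.166667.
Posterior ∝ prior × likelihood. Numerator for 1: 0.63·0.0892857 = 0.05625.
Normalizing constant: 0.63·0.0892857 + 0.37·0.166667 = 0.117917.
P(1 | observation) = 0.05625 / 0.117917 = 0.477032.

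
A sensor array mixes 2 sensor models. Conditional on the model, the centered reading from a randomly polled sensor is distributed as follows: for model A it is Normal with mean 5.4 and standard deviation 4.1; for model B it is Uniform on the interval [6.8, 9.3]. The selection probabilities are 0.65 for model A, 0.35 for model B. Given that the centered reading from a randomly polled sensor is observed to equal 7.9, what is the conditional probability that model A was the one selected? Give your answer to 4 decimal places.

0.2728

Likelihoods f(7.9 | ·): A: 0.0807961; B: 0.4.
Posterior ∝ prior × likelihood. Numerator for A: 0.65·0.0807961 = 0.0525175.
Normalizing constant: 0.65·0.0807961 + 0.35·0.4 = 0.192517.
P(A | observation) = 0.0525175 / 0.192517 = 0.272793.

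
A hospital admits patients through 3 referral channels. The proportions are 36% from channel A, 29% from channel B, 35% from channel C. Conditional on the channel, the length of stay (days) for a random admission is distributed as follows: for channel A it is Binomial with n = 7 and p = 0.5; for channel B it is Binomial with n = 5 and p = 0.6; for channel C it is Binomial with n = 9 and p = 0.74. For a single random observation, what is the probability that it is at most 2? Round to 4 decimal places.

0.1742

Conditional on each channel, P(X ≤ 2): A: 0.226562; B: 0.31744; C: 0.00172787.
By total probability, P(X ≤ 2) = 0.36·0.226562 + 0.29·0.31744 + 0.35·0.00172787 = 0.174225.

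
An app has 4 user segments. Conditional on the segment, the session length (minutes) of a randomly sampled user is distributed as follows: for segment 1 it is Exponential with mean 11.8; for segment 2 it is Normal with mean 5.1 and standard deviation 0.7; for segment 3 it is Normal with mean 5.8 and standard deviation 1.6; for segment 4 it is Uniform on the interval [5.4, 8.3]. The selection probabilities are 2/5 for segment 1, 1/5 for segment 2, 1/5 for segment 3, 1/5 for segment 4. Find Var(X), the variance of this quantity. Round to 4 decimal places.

Per component, 1: μ=11.8, E[X²]=278.48; 2: μ=5.1, E[X²]=26.5; 3: μ=5.8, E[X²]=36.2; 4: μ=6.85, E[X²]=47.6233.
E[X] = 0.4·11.8 + 0.2·5.1 + 0.2·5.8 + 0.2·6.85 = 8.27.
E[X²] = 0.4·278.48 + 0.2·26.5 + 0.2·36.2 + 0.2·47.6233 = 133.457.
Var(X) = E[X²] − (E[X])² = 133.457 − 68.3929 = 65.0638.

65.0638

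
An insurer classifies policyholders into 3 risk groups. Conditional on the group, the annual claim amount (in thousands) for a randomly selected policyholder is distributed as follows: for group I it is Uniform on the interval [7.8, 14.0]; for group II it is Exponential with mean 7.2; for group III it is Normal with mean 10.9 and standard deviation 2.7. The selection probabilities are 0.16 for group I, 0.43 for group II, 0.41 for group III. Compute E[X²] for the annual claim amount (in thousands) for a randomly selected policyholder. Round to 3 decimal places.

For each component E[X²] = Var + (mean)², giving I: 122.013; II: 103.68; III: 126.1.
Overall E[X²] = 0.16·122.013 + 0.43·103.68 + 0.41·126.1 = 115.806.

115.806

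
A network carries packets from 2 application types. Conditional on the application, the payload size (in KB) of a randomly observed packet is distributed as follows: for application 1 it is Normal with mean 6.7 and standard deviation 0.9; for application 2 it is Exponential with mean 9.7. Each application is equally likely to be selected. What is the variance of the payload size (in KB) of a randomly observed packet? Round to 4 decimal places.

49.7000

Per component, 1: μ=6.7, E[X²]=45.7; 2: μ=9.7, E[X²]=188.18.
E[X] = 0.5·6.7 + 0.5·9.7 = 8.2.
E[X²] = 0.5·45.7 + 0.5·188.18 = 116.94.
Var(X) = E[X²] − (E[X])² = 116.94 − 67.24 = 49.7.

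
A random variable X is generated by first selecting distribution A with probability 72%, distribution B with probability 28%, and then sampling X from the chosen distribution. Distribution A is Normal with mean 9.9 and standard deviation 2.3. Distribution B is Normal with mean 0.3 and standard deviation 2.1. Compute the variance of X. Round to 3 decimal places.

Per component, A: μ=9.9, E[X²]=103.3; B: μ=0.3, E[X²]=4.5.
E[X] = 0.72·9.9 + 0.28·0.3 = 7.212.
E[X²] = 0.72·103.3 + 0.28·4.5 = 75.636.
Var(X) = E[X²] − (E[X])² = 75.636 − 52.0129 = 23.6231.

23.623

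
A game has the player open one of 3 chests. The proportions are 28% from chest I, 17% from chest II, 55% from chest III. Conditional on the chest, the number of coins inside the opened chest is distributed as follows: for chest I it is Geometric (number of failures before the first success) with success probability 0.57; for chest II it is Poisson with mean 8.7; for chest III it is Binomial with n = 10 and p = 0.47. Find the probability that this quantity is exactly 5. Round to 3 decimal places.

Conditional on each chest, P(X = 5): I: 0.00837948; II: 0.0691915; III: 0.241696.
By total probability, P(X = 5) = 0.28·0.00837948 + 0.17·0.0691915 + 0.55·0.241696 = 0.147042.

0.147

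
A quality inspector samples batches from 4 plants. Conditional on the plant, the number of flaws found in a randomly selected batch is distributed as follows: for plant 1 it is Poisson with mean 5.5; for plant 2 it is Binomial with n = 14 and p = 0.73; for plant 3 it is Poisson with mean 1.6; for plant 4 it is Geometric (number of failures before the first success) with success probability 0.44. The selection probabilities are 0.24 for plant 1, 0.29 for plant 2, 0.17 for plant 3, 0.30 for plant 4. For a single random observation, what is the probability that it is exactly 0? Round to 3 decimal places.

Conditional on each plant, P(X = 0): 1: 0.00408677; 2: 1.09419e-08; 3: 0.201897; 4: 0.44.
By total probability, P(X = 0) = 0.24·0.00408677 + 0.29·1.09419e-08 + 0.17·0.201897 + 0.3·0.44 = 0.167303.

0.167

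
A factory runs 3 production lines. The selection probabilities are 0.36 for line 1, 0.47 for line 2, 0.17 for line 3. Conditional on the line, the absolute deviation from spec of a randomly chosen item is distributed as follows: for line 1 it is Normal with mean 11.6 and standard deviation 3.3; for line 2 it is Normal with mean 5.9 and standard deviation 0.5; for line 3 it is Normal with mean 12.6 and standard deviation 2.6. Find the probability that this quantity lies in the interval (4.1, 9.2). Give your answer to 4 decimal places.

Conditional on each line, P(4.1 < X < 9.2): 1: 0.222008; 2: 0.999841; 3: 0.0949496.
By total probability, P(4.1 < X < 9.2) = 0.36·0.222008 + 0.47·0.999841 + 0.17·0.0949496 = 0.56599.

0.5660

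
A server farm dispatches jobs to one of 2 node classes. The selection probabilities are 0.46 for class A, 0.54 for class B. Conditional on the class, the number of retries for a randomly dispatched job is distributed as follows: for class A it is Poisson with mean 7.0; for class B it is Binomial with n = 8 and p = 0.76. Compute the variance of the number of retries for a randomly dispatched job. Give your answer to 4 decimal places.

4.2182

Per component, A: μ=7, E[X²]=56; B: μ=6.08, E[X²]=38.4256.
E[X] = 0.46·7 + 0.54·6.08 = 6.5032.
E[X²] = 0.46·56 + 0.54·38.4256 = 46.5098.
Var(X) = E[X²] − (E[X])² = 46.5098 − 42.2916 = 4.21821.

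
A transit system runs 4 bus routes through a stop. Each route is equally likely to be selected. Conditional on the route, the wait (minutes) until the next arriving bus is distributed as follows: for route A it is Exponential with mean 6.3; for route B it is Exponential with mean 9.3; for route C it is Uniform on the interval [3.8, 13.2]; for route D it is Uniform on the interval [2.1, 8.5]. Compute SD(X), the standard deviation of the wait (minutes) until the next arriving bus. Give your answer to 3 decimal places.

6.070

Per component, A: μ=6.3, E[X²]=79.38; B: μ=9.3, E[X²]=172.98; C: μ=8.5, E[X²]=79.6133; D: μ=5.3, E[X²]=31.5033.
E[X] = 0.25·6.3 + 0.25·9.3 + 0.25·8.5 + 0.25·5.3 = 7.35.
E[X²] = 0.25·79.38 + 0.25·172.98 + 0.25·79.6133 + 0.25·31.5033 = 90.8692.
Var(X) = E[X²] − (E[X])² = 90.8692 − 54.0225 = 36.8467.
SD(X) = √36.8467 = 6.07015.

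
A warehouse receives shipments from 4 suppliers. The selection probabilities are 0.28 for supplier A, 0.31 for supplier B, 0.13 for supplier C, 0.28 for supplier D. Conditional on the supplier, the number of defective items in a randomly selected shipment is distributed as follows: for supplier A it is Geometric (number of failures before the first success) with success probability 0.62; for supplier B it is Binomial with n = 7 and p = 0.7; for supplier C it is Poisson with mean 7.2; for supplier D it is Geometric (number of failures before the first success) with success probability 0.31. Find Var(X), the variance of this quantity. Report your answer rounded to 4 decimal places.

8.7921

Per component, A: μ=0.612903, E[X²]=1.3642; B: μ=4.9, E[X²]=25.48; C: μ=7.2, E[X²]=59.04; D: μ=2.22581, E[X²]=12.1342.
E[X] = 0.28·0.612903 + 0.31·4.9 + 0.13·7.2 + 0.28·2.22581 = 3.24984.
E[X²] = 0.28·1.3642 + 0.31·25.48 + 0.13·59.04 + 0.28·12.1342 = 19.3536.
Var(X) = E[X²] − (E[X])² = 19.3536 − 10.5615 = 8.79211.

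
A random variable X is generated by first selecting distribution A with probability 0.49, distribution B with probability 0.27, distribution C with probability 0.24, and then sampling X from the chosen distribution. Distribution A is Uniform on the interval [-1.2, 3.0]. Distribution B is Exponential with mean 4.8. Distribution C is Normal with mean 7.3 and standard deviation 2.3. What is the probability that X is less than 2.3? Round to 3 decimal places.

0.515

Conditional on each component, P(X < 2.3): A: 0.833333; B: 0.380701; C: 0.0148558.
By total probability, P(X < 2.3) = 0.49·0.833333 + 0.27·0.380701 + 0.24·0.0148558 = 0.514688.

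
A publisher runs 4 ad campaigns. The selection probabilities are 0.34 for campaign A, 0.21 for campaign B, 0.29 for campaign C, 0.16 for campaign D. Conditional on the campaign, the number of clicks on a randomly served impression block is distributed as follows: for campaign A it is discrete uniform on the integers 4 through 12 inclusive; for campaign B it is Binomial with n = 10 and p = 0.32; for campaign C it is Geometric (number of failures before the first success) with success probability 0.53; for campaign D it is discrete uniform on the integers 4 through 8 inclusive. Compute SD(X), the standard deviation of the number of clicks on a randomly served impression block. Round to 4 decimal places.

3.4904

Per component, A: μ=8, E[X²]=70.6667; B: μ=3.2, E[X²]=12.416; C: μ=0.886792, E[X²]=2.45959; D: μ=6, E[X²]=38.
E[X] = 0.34·8 + 0.21·3.2 + 0.29·0.886792 + 0.16·6 = 4.60917.
E[X²] = 0.34·70.6667 + 0.21·12.416 + 0.29·2.45959 + 0.16·38 = 33.4273.
Var(X) = E[X²] − (E[X])² = 33.4273 − 21.2444 = 12.1829.
SD(X) = √12.1829 = 3.4904.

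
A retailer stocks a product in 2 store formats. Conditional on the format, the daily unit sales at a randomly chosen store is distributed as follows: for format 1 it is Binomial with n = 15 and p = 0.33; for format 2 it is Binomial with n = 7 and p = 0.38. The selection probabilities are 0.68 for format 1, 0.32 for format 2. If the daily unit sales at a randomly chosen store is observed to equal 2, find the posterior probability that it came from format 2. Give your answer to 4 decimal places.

Likelihoods P(X=2 | ·): 1: 0.0626888; 2: 0.277808.
Posterior ∝ prior × likelihood. Numerator for 2: 0.32·0.277808 = 0.0888986.
Normalizing constant: 0.68·0.0626888 + 0.32·0.277808 = 0.131527.
P(2 | observation) = 0.0888986 / 0.131527 = 0.675896.

0.6759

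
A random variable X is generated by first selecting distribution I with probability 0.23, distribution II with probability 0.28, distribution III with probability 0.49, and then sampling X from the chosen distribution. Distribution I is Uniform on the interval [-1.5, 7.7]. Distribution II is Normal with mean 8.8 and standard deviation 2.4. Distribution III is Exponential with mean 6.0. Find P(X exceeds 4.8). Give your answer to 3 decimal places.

Conditional on each component, P(X > 4.8): I: 0.315217; II: 0.95221; III: 0.449329.
By total probability, P(X > 4.8) = 0.23·0.315217 + 0.28·0.95221 + 0.49·0.449329 = 0.55929.

0.559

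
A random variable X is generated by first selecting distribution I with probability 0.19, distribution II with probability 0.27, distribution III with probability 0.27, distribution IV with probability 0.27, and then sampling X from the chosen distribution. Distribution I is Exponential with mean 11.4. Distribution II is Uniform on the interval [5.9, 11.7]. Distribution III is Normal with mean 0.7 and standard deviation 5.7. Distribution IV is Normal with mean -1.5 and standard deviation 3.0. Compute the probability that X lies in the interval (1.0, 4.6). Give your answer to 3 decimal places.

0.159

Conditional on each component, P(1.0 < X < 4.6): I: 0.248046; II: 0; III: 0.232092; IV: 0.181319.
By total probability, P(1.0 < X < 4.6) = 0.19·0.248046 + 0.27·0 + 0.27·0.232092 + 0.27·0.181319 = 0.15875.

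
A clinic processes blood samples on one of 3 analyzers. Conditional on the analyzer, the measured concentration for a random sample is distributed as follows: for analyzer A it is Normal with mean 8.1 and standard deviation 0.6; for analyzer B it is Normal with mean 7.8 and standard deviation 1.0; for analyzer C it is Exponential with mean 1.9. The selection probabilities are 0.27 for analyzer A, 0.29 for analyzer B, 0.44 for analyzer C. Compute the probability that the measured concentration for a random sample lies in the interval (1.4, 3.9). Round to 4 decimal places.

0.1541

Conditional on each analyzer, P(1.4 < X < 3.9): A: 1.27981e-12; B: 4.80963e-05; C: 0.350226.
By total probability, P(1.4 < X < 3.9) = 0.27·1.27981e-12 + 0.29·4.80963e-05 + 0.44·0.350226 = 0.154114.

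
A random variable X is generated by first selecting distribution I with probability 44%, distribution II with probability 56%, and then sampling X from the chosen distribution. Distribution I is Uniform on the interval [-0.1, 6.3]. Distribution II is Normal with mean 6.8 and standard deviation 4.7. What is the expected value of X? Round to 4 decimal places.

Component means — I: 3.1; II: 6.8.
E[X] = 0.44·3.1 + 0.56·6.8 = 5.172.

5.1720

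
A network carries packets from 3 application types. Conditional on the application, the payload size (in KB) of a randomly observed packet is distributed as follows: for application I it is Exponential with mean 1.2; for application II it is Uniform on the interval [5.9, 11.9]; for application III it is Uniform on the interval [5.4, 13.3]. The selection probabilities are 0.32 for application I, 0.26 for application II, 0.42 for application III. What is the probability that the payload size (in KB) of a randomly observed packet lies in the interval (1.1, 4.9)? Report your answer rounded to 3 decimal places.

Conditional on each application, P(1.1 < X < 4.9): I: 0.382998; II: 0; III: 0.
By total probability, P(1.1 < X < 4.9) = 0.32·0.382998 + 0.26·0 + 0.42·0 = 0.12256.

0.123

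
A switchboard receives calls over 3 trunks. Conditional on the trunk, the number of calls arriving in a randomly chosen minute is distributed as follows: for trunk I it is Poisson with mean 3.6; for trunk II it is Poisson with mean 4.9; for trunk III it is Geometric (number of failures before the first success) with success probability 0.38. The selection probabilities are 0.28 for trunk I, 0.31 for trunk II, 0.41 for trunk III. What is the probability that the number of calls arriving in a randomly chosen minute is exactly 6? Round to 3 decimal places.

0.076

Conditional on each trunk, P(X = 6): I: 0.0826081; II: 0.143153; III: 0.0215841.
By total probability, P(X = 6) = 0.28·0.0826081 + 0.31·0.143153 + 0.41·0.0215841 = 0.0763572.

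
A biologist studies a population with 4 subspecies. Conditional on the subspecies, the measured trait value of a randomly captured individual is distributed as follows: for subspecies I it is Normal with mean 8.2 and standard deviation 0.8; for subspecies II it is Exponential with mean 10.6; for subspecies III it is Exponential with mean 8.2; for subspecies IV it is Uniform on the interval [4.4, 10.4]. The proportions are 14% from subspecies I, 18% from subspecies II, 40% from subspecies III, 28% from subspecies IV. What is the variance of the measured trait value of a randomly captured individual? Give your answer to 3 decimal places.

49.223

Per component, I: μ=8.2, E[X²]=67.88; II: μ=10.6, E[X²]=224.72; III: μ=8.2, E[X²]=134.48; IV: μ=7.4, E[X²]=57.76.
E[X] = 0.14·8.2 + 0.18·10.6 + 0.4·8.2 + 0.28·7.4 = 8.408.
E[X²] = 0.14·67.88 + 0.18·224.72 + 0.4·134.48 + 0.28·57.76 = 119.918.
Var(X) = E[X²] − (E[X])² = 119.918 − 70.6945 = 49.2231.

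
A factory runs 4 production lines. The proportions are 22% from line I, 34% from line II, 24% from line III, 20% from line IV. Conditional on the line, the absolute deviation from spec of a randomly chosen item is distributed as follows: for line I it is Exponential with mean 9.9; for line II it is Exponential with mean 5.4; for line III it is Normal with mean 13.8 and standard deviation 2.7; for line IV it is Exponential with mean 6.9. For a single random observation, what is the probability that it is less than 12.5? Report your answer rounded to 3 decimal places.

Conditional on each line, P(X < 12.5): I: 0.71709; II: 0.901216; III: 0.315087; IV: 0.836607.
By total probability, P(X < 12.5) = 0.22·0.71709 + 0.34·0.901216 + 0.24·0.315087 + 0.2·0.836607 = 0.707115.

0.707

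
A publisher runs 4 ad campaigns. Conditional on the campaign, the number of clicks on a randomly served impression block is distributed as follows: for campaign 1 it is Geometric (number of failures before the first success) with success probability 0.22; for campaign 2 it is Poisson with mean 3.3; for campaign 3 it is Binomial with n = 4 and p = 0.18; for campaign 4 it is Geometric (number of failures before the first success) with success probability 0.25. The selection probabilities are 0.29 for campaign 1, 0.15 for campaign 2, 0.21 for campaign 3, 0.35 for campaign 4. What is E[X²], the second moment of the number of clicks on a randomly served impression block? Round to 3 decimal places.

For each component E[X²] = Var + (mean)², giving 1: 28.686; 2: 14.19; 3: 1.1088; 4: 21.
Overall E[X²] = 0.29·28.686 + 0.15·14.19 + 0.21·1.1088 + 0.35·21 = 18.0303.

18.030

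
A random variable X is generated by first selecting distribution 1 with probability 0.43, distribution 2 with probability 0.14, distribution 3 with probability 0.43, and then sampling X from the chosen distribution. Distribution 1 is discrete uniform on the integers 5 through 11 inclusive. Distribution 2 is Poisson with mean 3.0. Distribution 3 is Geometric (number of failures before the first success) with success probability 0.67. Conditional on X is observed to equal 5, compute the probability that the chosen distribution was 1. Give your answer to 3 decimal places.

Likelihoods P(X=5 | ·): 1: 0.142857; 2: 0.100819; 3: 0.00262207.
Posterior ∝ prior × likelihood. Numerator for 1: 0.43·0.142857 = 0.0614286.
Normalizing constant: 0.43·0.142857 + 0.14·0.100819 + 0.43·0.00262207 = 0.0766707.
P(1 | observation) = 0.0614286 / 0.0766707 = 0.8012.

0.801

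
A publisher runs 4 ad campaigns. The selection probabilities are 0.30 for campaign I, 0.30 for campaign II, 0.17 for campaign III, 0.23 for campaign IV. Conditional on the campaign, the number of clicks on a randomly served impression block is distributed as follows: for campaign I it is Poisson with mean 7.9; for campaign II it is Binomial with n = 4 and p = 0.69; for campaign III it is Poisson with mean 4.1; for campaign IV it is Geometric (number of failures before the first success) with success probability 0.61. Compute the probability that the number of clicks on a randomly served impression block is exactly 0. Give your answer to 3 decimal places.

Conditional on each campaign, P(X = 0): I: 0.000370744; II: 0.00923521; III: 0.0165727; IV: 0.61.
By total probability, P(X = 0) = 0.3·0.000370744 + 0.3·0.00923521 + 0.17·0.0165727 + 0.23·0.61 = 0.145999.

0.146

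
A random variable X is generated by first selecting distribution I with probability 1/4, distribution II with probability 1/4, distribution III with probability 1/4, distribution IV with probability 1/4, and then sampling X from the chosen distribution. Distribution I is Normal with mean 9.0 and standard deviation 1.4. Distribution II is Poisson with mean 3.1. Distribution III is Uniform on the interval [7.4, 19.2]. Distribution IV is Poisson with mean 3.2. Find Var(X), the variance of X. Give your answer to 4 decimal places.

Per component, I: μ=9, E[X²]=82.96; II: μ=3.1, E[X²]=12.71; III: μ=13.3, E[X²]=188.493; IV: μ=3.2, E[X²]=13.44.
E[X] = 0.25·9 + 0.25·3.1 + 0.25·13.3 + 0.25·3.2 = 7.15.
E[X²] = 0.25·82.96 + 0.25·12.71 + 0.25·188.493 + 0.25·13.44 = 74.4008.
Var(X) = E[X²] − (E[X])² = 74.4008 − 51.1225 = 23.2783.

23.2783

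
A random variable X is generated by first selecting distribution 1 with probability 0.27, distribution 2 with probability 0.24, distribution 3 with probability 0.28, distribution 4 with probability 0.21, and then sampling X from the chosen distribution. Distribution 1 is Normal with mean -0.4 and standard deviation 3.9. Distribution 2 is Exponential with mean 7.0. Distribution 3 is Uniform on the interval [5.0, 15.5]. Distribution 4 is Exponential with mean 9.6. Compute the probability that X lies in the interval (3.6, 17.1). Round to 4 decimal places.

0.5528

Conditional on each component, P(3.6 < X < 17.1): 1: 0.152527; 2: 0.511015; 3: 1; 4: 0.518862.
By total probability, P(3.6 < X < 17.1) = 0.27·0.152527 + 0.24·0.511015 + 0.28·1 + 0.21·0.518862 = 0.552787.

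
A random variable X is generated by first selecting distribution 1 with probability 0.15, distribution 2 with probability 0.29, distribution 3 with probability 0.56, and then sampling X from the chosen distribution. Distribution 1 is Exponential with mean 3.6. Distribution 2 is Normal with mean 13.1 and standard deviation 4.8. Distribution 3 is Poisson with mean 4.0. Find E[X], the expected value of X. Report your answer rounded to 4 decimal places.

6.5790

Component means — 1: 3.6; 2: 13.1; 3: 4.
E[X] = 0.15·3.6 + 0.29·13.1 + 0.56·4 = 6.579.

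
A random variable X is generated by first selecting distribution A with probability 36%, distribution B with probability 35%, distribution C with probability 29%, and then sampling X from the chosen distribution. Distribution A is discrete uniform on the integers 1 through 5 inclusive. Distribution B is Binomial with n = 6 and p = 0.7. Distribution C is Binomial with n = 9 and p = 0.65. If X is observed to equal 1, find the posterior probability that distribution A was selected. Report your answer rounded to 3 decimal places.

0.948

Likelihoods P(X=1 | ·): A: 0.2; B: 0.010206; C: 0.00131735.
Posterior ∝ prior × likelihood. Numerator for A: 0.36·0.2 = 0.072.
Normalizing constant: 0.36·0.2 + 0.35·0.010206 + 0.29·0.00131735 = 0.0759541.
P(A | observation) = 0.072 / 0.0759541 = 0.947941.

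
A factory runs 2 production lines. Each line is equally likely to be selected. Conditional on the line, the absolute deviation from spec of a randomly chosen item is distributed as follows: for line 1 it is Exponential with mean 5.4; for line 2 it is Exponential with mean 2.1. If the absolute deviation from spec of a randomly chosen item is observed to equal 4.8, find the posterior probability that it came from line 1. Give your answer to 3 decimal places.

Likelihoods f(4.8 | ·): 1: 0.0761319; 2: 0.0484292.
Posterior ∝ prior × likelihood. Numerator for 1: 0.5·0.0761319 = 0.038066.
Normalizing constant: 0.5·0.0761319 + 0.5·0.0484292 = 0.0622806.
P(1 | observation) = 0.038066 / 0.0622806 = 0.611201.

0.611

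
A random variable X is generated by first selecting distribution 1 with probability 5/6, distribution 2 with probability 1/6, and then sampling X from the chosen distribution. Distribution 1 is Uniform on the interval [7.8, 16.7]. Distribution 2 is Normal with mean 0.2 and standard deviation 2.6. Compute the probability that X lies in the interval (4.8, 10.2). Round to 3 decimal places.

0.231

Conditional on each component, P(4.8 < X < 10.2): 1: 0.269663; 2: 0.0383677.
By total probability, P(4.8 < X < 10.2) = 0.833333·0.269663 + 0.166667·0.0383677 = 0.231114.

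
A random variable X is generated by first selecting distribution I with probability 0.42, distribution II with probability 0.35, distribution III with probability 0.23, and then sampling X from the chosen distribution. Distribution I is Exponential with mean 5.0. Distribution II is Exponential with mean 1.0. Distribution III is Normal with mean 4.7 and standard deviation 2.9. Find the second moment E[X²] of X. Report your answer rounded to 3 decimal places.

28.715

For each component E[X²] = Var + (mean)², giving I: 50; II: 2; III: 30.5.
Overall E[X²] = 0.42·50 + 0.35·2 + 0.23·30.5 = 28.715.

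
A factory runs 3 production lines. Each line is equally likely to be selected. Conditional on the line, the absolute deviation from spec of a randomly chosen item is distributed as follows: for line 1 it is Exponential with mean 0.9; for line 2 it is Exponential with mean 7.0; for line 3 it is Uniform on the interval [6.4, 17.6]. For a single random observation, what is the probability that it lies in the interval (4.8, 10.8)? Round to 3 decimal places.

Conditional on each line, P(4.8 < X < 10.8): 1: 0.00482181; 2: 0.289961; 3: 0.392857.
By total probability, P(4.8 < X < 10.8) = 0.333333·0.00482181 + 0.333333·0.289961 + 0.333333·0.392857 = 0.229213.

0.229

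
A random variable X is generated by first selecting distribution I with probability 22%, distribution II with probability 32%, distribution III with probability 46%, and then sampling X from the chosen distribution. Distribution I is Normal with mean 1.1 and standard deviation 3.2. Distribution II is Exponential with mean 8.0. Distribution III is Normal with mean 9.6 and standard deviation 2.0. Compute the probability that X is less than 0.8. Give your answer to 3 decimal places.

Conditional on each component, P(X < 0.8): I: 0.462654; II: 0.0951626; III: 5.41254e-06.
By total probability, P(X < 0.8) = 0.22·0.462654 + 0.32·0.0951626 + 0.46·5.41254e-06 = 0.132238.

0.132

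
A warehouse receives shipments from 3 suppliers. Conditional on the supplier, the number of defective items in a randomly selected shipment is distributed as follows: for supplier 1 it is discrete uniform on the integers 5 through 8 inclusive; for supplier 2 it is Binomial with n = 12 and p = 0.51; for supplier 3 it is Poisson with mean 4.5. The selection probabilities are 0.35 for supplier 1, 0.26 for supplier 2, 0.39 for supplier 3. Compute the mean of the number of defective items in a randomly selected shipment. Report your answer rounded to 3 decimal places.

Component means — 1: 6.5; 2: 6.12; 3: 4.5.
E[X] = 0.35·6.5 + 0.26·6.12 + 0.39·4.5 = 5.6212.

5.621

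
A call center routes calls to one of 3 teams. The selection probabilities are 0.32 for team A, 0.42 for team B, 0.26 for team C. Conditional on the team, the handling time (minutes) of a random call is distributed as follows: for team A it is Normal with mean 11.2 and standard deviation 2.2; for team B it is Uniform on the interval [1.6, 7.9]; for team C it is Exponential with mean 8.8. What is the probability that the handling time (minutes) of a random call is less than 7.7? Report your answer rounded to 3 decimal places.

Conditional on each team, P(X < 7.7): A: 0.055815; B: 0.968254; C: 0.583138.
By total probability, P(X < 7.7) = 0.32·0.055815 + 0.42·0.968254 + 0.26·0.583138 = 0.576143.

0.576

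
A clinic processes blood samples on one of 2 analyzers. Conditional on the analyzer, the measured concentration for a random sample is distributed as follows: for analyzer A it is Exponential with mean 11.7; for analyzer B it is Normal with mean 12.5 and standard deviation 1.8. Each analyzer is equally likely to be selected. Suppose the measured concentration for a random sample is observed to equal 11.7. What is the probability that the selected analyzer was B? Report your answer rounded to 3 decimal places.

0.865

Likelihoods f(11.7 | ·): A: 0.0314427; B: 0.200791.
Posterior ∝ prior × likelihood. Numerator for B: 0.5·0.200791 = 0.100396.
Normalizing constant: 0.5·0.0314427 + 0.5·0.200791 = 0.116117.
P(B | observation) = 0.100396 / 0.116117 = 0.864608.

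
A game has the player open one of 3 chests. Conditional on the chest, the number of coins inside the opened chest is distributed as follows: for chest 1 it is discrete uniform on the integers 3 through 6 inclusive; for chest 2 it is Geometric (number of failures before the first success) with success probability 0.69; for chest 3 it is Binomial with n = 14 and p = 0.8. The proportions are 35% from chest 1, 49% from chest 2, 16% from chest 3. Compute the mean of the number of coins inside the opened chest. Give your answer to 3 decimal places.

Component means — 1: 4.5; 2: 0.449275; 3: 11.2.
E[X] = 0.35·4.5 + 0.49·0.449275 + 0.16·11.2 = 3.58714.

3.587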